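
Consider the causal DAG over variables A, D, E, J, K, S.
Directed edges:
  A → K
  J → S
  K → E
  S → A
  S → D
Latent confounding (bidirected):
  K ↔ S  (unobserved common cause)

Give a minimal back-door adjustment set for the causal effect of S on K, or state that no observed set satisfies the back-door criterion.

desc(S)\{S}={A,D,E,K}; candidates ⊆ {J}.
S↔K: latent back-door arc(s) into S.
size 0: {}; under {} S still reaches {E,J,K} ∋ K.
size 1: {J}; under {J} S still reaches {E,K} ∋ K.
S↔K cannot be blocked by any observed set — no back-door set.

S→K: no observed back-door set.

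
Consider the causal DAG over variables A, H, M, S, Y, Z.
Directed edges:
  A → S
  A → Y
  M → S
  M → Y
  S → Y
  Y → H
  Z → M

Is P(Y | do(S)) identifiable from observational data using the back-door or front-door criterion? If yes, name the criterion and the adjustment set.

desc(S)\{S}={H,Y}; candidates ⊆ {A,M,Z}.
size 0: {}; under {} S still reaches {A,H,M,Y,Z} ∋ Y.
size 1: {A}, {M}, {Z}; under {A} S still reaches {H,M,Y,Z} ∋ Y.
{A,M}: S⊥Y given {A,M} in G with S→· removed — back-door holds.
P(Y|do(S)) = Σ_{A,M} P(Y|S,A,M)·P(A,M).

P(Y|do(S)): backdoor, adjust for {A, M}.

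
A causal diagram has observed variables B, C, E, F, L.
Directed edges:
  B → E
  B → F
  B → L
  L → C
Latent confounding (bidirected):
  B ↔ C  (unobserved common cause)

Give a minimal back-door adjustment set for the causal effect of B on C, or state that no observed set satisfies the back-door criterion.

B→C: no observed back-door set.

desc(B)\{B}={C,E,F,L}; candidates ⊆ {—}.
B↔C: latent back-door arc(s) into B.
size 0: {}; under {} B still reaches {C} ∋ C.
B↔C cannot be blocked by any observed set — no back-door set.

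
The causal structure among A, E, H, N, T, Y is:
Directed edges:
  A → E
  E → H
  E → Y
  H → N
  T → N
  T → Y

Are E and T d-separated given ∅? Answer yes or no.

Bayes-Ball from E | ∅ reaches {A,H,N,Y}.
T ∉ reach(E|∅) ⇒ E ⊥ T | ∅.

Yes — E ⊥ T | ∅.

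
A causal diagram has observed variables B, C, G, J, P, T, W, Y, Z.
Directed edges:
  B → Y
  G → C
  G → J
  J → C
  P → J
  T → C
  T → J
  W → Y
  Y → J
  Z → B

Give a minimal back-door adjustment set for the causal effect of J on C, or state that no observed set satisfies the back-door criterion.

desc(J)\{J}={C}; candidates ⊆ {B,G,P,T,W,Y,Z}.
size 0: {}; under {} J still reaches {B,C,G,P,T,W,Y,Z} ∋ C.
size 1: {B}, {G}, {P} …(+4); under {B} J still reaches {C,G,P,T,W,Y} ∋ C.
{G,T}: J⊥C given {G,T} in G with J→· removed — back-door holds.

J→C: minimal back-door set {G, T}.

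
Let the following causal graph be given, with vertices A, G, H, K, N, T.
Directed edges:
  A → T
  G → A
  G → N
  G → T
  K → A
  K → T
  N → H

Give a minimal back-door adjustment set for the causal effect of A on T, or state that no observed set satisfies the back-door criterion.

A→T: minimal back-door set {G, K}.

desc(A)\{A}={T}; candidates ⊆ {G,H,K,N}.
size 0: {}; under {} A still reaches {G,H,K,N,T} ∋ T.
size 1: {G}, {H}, {K} …(+1); under {G} A still reaches {K,T} ∋ T.
{G,K}: A⊥T given {G,K} in G with A→· removed — back-door holds.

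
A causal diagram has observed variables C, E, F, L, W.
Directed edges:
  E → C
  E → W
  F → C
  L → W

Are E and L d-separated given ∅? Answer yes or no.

Bayes-Ball from E | ∅ reaches {C,W}.
L ∉ reach(E|∅) ⇒ E ⊥ L | ∅.

Yes — E ⊥ L | ∅.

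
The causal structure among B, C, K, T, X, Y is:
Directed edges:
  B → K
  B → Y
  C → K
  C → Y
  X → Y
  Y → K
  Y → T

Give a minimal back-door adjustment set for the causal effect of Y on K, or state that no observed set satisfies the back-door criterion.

Y→K: minimal back-door set {B, C}.

desc(Y)\{Y}={K,T}; candidates ⊆ {B,C,X}.
size 0: {}; under {} Y still reaches {B,C,K,X} ∋ K.
size 1: {B}, {C}, {X}; under {B} Y still reaches {C,K,X} ∋ K.
{B,C}: Y⊥K given {B,C} in G with Y→· removed — back-door holds.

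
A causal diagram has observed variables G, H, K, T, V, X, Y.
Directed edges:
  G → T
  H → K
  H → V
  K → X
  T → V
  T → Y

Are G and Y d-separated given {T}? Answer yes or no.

Yes — G ⊥ Y | {T}.

Bayes-Ball from G | {T} reaches ∅.
Y ∉ reach(G|{T}) ⇒ G ⊥ Y | {T}.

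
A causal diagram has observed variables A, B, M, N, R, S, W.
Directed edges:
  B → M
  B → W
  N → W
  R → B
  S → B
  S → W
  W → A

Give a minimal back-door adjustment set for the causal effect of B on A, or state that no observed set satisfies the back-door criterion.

B→A: minimal back-door set {S}.

desc(B)\{B}={A,M,W}; candidates ⊆ {N,R,S}.
size 0: {}; under {} B still reaches {A,R,S,W} ∋ A.
{S}: B⊥A given {S} in G with B→· removed — back-door holds.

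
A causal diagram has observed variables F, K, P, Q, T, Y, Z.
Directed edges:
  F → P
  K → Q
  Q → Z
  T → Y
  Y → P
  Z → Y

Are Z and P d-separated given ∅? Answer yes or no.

No — Z and P are d-connected given ∅.

Bayes-Ball from Z | ∅ reaches {K,P,Q,Y}.
P ∈ reach(Z|∅) ⇒ Z ⊥̸ P | ∅.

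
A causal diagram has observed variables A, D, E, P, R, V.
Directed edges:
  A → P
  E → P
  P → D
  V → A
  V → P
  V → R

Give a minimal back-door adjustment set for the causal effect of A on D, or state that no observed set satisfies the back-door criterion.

desc(A)\{A}={D,P}; candidates ⊆ {E,R,V}.
size 0: {}; under {} A still reaches {D,P,R,V} ∋ D.
{V}: A⊥D given {V} in G with A→· removed — back-door holds.

A→D: minimal back-door set {V}.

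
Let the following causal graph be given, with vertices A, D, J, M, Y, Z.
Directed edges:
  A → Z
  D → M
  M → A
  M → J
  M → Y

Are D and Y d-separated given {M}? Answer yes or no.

Bayes-Ball from D | {M} reaches ∅.
Y ∉ reach(D|{M}) ⇒ D ⊥ Y | {M}.

Yes — D ⊥ Y | {M}.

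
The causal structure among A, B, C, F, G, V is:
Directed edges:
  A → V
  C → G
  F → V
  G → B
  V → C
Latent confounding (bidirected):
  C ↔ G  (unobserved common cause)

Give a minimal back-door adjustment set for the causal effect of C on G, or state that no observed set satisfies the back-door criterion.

desc(C)\{C}={B,G}; candidates ⊆ {A,F,V}.
C↔G: latent back-door arc(s) into C.
size 0: {}; under {} C still reaches {A,B,F,G,V} ∋ G.
size 1: {A}, {F}, {V}; under {A} C still reaches {B,F,G,V} ∋ G.
size 2: {A,F}, {A,V}, {F,V}; under {A,F} C still reaches {B,G,V} ∋ G.
C↔G cannot be blocked by any observed set — no back-door set.

C→G: no observed back-door set.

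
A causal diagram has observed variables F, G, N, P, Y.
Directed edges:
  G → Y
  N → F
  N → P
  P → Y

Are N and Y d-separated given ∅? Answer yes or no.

Bayes-Ball from N | ∅ reaches {F,P,Y}.
Y ∈ reach(N|∅) ⇒ N ⊥̸ Y | ∅.

No — N and Y are d-connected given ∅.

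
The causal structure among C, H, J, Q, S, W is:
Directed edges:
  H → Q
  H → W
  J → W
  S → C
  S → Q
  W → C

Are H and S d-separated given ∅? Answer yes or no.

Bayes-Ball from H | ∅ reaches {C,Q,W}.
S ∉ reach(H|∅) ⇒ H ⊥ S | ∅.

Yes — H ⊥ S | ∅.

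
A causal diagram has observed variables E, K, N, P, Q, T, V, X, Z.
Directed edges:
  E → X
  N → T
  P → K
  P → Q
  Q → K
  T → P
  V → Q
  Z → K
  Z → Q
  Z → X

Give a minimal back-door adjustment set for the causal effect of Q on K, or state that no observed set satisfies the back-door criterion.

Q→K: minimal back-door set {P, Z}.

desc(Q)\{Q}={K}; candidates ⊆ {E,N,P,T,V,X,Z}.
size 0: {}; under {} Q still reaches {K,N,P,T,V,X,Z} ∋ K.
size 1: {E}, {N}, {P} …(+4); under {E} Q still reaches {K,N,P,T,V,X,Z} ∋ K.
{P,Z}: Q⊥K given {P,Z} in G with Q→· removed — back-door holds.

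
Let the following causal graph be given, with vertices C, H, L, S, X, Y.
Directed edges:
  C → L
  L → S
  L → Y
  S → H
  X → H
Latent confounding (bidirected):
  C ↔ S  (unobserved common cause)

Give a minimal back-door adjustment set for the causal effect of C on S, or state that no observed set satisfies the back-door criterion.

desc(C)\{C}={H,L,S,Y}; candidates ⊆ {X}.
C↔S: latent back-door arc(s) into C.
size 0: {}; under {} C still reaches {H,S} ∋ S.
size 1: {X}; under {X} C still reaches {H,S} ∋ S.
C↔S cannot be blocked by any observed set — no back-door set.

C→S: no observed back-door set.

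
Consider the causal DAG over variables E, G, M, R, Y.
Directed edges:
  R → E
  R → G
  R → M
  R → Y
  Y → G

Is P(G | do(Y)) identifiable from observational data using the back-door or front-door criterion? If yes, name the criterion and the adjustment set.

desc(Y)\{Y}={G}; candidates ⊆ {E,M,R}.
size 0: {}; under {} Y still reaches {E,G,M,R} ∋ G.
{R}: Y⊥G given {R} in G with Y→· removed — back-door holds.
P(G|do(Y)) = Σ_{R} P(G|Y,R)·P(R).

P(G|do(Y)): backdoor, adjust for {R}.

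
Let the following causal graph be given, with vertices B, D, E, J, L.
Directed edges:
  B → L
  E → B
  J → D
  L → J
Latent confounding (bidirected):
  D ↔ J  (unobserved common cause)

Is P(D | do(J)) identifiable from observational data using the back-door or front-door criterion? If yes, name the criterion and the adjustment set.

P(D|do(J)): not identifiable (no BD/FD set).

desc(J)\{J}={D}; candidates ⊆ {B,E,L}.
J↔D: latent back-door arc(s) into J.
size 0: {}; under {} J still reaches {B,D,E,L} ∋ D.
size 1: {B}, {E}, {L}; under {B} J still reaches {D,L} ∋ D.
size 2: {B,E}, {B,L}, {E,L}; under {B,E} J still reaches {D,L} ∋ D.
J↔D cannot be blocked by any observed set — no back-door set.
No mediator lies on a directed J→…→D path.
Neither criterion identifies P(D|do(J)) in this graph.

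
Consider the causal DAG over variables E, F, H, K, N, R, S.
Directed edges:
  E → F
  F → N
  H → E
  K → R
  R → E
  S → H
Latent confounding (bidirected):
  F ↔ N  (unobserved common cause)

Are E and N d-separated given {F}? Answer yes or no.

No — E and N are d-connected given {F}.

Bayes-Ball from E | {F} reaches {H,K,N,R,S}.
N ∈ reach(E|{F}) ⇒ E ⊥̸ N | {F}.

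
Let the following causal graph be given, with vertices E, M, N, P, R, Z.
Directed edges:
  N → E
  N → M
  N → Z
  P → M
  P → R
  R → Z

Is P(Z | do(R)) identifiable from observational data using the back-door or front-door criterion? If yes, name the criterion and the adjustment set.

P(Z|do(R)): backdoor, adjust for ∅.

desc(R)\{R}={Z}; candidates ⊆ {E,M,N,P}.
∅: R⊥Z given ∅ in G with R→· removed — back-door holds.
P(Z|do(R)) = P(Z|R) — no adjustment needed.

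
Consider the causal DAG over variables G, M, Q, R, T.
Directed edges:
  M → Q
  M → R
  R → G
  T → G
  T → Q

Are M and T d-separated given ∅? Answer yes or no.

Yes — M ⊥ T | ∅.

Bayes-Ball from M | ∅ reaches {G,Q,R}.
T ∉ reach(M|∅) ⇒ M ⊥ T | ∅.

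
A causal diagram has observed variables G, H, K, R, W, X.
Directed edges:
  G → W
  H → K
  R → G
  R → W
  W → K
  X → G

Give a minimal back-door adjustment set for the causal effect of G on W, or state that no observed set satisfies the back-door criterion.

desc(G)\{G}={K,W}; candidates ⊆ {H,R,X}.
size 0: {}; under {} G still reaches {K,R,W,X} ∋ W.
{R}: G⊥W given {R} in G with G→· removed — back-door holds.

G→W: minimal back-door set {R}.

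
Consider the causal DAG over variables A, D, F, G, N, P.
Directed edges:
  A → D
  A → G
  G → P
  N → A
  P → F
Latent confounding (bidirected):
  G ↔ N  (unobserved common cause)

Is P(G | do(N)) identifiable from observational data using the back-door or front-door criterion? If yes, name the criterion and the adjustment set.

P(G|do(N)): frontdoor, adjust for {A}.

desc(N)\{N}={A,D,F,G,P}; candidates ⊆ {—}.
N↔G: latent back-door arc(s) into N.
size 0: {}; under {} N still reaches {F,G,P} ∋ G.
N↔G cannot be blocked by any observed set — no back-door set.
{A}: (i) intercepts every directed N→G path; (ii) no back-door N→{A}; (iii) {N} blocks every back-door {A}→G. Front-door holds.
P(G|do(N)) = Σ_{A} P(A|N) Σ_{N'} P(G|A,N')P(N').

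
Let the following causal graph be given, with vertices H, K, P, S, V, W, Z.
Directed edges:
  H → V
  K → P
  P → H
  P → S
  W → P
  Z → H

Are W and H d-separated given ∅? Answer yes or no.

No — W and H are d-connected given ∅.

Bayes-Ball from W | ∅ reaches {H,P,S,V}.
H ∈ reach(W|∅) ⇒ W ⊥̸ H | ∅.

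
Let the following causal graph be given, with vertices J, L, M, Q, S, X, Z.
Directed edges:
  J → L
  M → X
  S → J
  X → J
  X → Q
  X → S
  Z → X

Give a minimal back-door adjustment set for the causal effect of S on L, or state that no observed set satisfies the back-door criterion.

S→L: minimal back-door set {X}.

desc(S)\{S}={J,L}; candidates ⊆ {M,Q,X,Z}.
size 0: {}; under {} S still reaches {J,L,M,Q,X,Z} ∋ L.
{X}: S⊥L given {X} in G with S→· removed — back-door holds.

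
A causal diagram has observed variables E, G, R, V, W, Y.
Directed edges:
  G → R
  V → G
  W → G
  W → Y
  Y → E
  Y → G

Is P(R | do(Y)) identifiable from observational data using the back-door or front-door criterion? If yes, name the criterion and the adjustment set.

P(R|do(Y)): backdoor, adjust for {W}.

desc(Y)\{Y}={E,G,R}; candidates ⊆ {V,W}.
size 0: {}; under {} Y still reaches {G,R,W} ∋ R.
{W}: Y⊥R given {W} in G with Y→· removed — back-door holds.
P(R|do(Y)) = Σ_{W} P(R|Y,W)·P(W).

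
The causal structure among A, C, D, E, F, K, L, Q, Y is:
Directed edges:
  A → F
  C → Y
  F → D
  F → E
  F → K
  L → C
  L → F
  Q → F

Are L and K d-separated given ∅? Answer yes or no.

No — L and K are d-connected given ∅.

Bayes-Ball from L | ∅ reaches {C,D,E,F,K,Y}.
K ∈ reach(L|∅) ⇒ L ⊥̸ K | ∅.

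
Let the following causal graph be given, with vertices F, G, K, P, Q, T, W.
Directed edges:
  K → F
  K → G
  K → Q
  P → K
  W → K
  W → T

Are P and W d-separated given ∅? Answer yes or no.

Bayes-Ball from P | ∅ reaches {F,G,K,Q}.
W ∉ reach(P|∅) ⇒ P ⊥ W | ∅.

Yes — P ⊥ W | ∅.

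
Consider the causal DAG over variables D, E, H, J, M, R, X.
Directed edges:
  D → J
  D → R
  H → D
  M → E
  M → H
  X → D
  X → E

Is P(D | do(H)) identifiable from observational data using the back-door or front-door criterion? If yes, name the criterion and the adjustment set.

P(D|do(H)): backdoor, adjust for ∅.

desc(H)\{H}={D,J,R}; candidates ⊆ {E,M,X}.
∅: H⊥D given ∅ in G with H→· removed — back-door holds.
P(D|do(H)) = P(D|H) — no adjustment needed.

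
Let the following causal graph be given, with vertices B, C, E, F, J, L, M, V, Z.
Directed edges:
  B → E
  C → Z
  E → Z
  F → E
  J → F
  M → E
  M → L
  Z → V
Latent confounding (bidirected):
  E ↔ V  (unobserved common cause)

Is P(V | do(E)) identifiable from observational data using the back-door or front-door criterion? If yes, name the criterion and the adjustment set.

desc(E)\{E}={V,Z}; candidates ⊆ {B,C,F,J,L,M}.
E↔V: latent back-door arc(s) into E.
size 0: {}; under {} E still reaches {B,F,J,L,M,V} ∋ V.
size 1: {B}, {C}, {F} …(+3); under {B} E still reaches {F,J,L,M,V} ∋ V.
size 2: {B,C}, {B,F}, {B,J} …(+12); under {B,C} E still reaches {F,J,L,M,V} ∋ V.
E↔V cannot be blocked by any observed set — no back-door set.
{Z}: (i) intercepts every directed E→V path; (ii) no back-door E→{Z}; (iii) {E} blocks every back-door {Z}→V. Front-door holds.
P(V|do(E)) = Σ_{Z} P(Z|E) Σ_{E'} P(V|Z,E')P(E').

P(V|do(E)): frontdoor, adjust for {Z}.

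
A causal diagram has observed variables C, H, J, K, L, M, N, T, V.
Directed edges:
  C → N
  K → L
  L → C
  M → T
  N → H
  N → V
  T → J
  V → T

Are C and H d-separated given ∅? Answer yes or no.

Bayes-Ball from C | ∅ reaches {H,J,K,L,N,T,V}.
H ∈ reach(C|∅) ⇒ C ⊥̸ H | ∅.

No — C and H are d-connected given ∅.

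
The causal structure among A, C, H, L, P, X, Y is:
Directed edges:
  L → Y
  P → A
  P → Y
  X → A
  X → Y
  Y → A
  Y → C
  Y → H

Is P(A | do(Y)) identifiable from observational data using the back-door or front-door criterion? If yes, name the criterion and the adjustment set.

P(A|do(Y)): backdoor, adjust for {P, X}.

desc(Y)\{Y}={A,C,H}; candidates ⊆ {L,P,X}.
size 0: {}; under {} Y still reaches {A,L,P,X} ∋ A.
size 1: {L}, {P}, {X}; under {L} Y still reaches {A,P,X} ∋ A.
{P,X}: Y⊥A given {P,X} in G with Y→· removed — back-door holds.
P(A|do(Y)) = Σ_{P,X} P(A|Y,P,X)·P(P,X).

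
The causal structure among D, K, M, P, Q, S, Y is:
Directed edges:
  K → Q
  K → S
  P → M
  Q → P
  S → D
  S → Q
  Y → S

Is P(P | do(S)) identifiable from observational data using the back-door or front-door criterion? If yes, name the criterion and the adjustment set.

P(P|do(S)): backdoor, adjust for {K}.

desc(S)\{S}={D,M,P,Q}; candidates ⊆ {K,Y}.
size 0: {}; under {} S still reaches {K,M,P,Q,Y} ∋ P.
{K}: S⊥P given {K} in G with S→· removed — back-door holds.
P(P|do(S)) = Σ_{K} P(P|S,K)·P(K).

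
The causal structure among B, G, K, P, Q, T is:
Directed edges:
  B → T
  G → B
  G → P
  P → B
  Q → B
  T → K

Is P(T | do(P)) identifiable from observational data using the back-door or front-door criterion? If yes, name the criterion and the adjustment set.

desc(P)\{P}={B,K,T}; candidates ⊆ {G,Q}.
size 0: {}; under {} P still reaches {B,G,K,T} ∋ T.
{G}: P⊥T given {G} in G with P→· removed — back-door holds.
P(T|do(P)) = Σ_{G} P(T|P,G)·P(G).

P(T|do(P)): backdoor, adjust for {G}.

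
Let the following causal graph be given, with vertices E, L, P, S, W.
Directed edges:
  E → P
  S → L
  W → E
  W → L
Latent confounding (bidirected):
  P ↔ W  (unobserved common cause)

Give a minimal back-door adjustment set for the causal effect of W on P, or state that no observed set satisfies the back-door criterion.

desc(W)\{W}={E,L,P}; candidates ⊆ {S}.
W↔P: latent back-door arc(s) into W.
size 0: {}; under {} W still reaches {P} ∋ P.
size 1: {S}; under {S} W still reaches {P} ∋ P.
W↔P cannot be blocked by any observed set — no back-door set.

W→P: no observed back-door set.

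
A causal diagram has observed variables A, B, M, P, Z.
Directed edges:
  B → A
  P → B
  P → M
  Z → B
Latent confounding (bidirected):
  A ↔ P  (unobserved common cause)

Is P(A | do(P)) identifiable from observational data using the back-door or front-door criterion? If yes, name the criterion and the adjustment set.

P(A|do(P)): frontdoor, adjust for {B}.

desc(P)\{P}={A,B,M}; candidates ⊆ {Z}.
P↔A: latent back-door arc(s) into P.
size 0: {}; under {} P still reaches {A} ∋ A.
size 1: {Z}; under {Z} P still reaches {A} ∋ A.
P↔A cannot be blocked by any observed set — no back-door set.
{B}: (i) intercepts every directed P→A path; (ii) no back-door P→{B}; (iii) {P} blocks every back-door {B}→A. Front-door holds.
P(A|do(P)) = Σ_{B} P(B|P) Σ_{P'} P(A|B,P')P(P').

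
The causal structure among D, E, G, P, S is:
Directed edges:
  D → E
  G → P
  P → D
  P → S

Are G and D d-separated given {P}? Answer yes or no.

Bayes-Ball from G | {P} reaches ∅.
D ∉ reach(G|{P}) ⇒ G ⊥ D | {P}.

Yes — G ⊥ D | {P}.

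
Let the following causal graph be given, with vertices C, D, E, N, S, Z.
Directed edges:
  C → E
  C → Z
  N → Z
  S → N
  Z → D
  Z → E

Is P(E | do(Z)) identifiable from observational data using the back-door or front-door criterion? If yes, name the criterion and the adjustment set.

desc(Z)\{Z}={D,E}; candidates ⊆ {C,N,S}.
size 0: {}; under {} Z still reaches {C,E,N,S} ∋ E.
{C}: Z⊥E given {C} in G with Z→· removed — back-door holds.
P(E|do(Z)) = Σ_{C} P(E|Z,C)·P(C).

P(E|do(Z)): backdoor, adjust for {C}.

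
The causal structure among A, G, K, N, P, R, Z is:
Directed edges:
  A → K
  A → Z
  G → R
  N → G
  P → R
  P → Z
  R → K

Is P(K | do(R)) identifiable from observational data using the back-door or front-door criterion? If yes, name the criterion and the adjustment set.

desc(R)\{R}={K}; candidates ⊆ {A,G,N,P,Z}.
∅: R⊥K given ∅ in G with R→· removed — back-door holds.
P(K|do(R)) = P(K|R) — no adjustment needed.

P(K|do(R)): backdoor, adjust for ∅.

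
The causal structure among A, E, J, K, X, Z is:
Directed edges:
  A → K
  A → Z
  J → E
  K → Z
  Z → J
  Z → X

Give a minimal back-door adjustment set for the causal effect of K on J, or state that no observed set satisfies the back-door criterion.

K→J: minimal back-door set {A}.

desc(K)\{K}={E,J,X,Z}; candidates ⊆ {A}.
size 0: {}; under {} K still reaches {A,E,J,X,Z} ∋ J.
{A}: K⊥J given {A} in G with K→· removed — back-door holds.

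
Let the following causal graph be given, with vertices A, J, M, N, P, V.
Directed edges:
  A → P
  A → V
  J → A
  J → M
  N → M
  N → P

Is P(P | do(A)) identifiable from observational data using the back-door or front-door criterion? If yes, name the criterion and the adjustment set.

desc(A)\{A}={P,V}; candidates ⊆ {J,M,N}.
∅: A⊥P given ∅ in G with A→· removed — back-door holds.
P(P|do(A)) = P(P|A) — no adjustment needed.

P(P|do(A)): backdoor, adjust for ∅.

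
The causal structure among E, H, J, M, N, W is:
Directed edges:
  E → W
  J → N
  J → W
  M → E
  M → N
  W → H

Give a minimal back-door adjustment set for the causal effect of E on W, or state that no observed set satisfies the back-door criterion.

desc(E)\{E}={H,W}; candidates ⊆ {J,M,N}.
∅: E⊥W given ∅ in G with E→· removed — back-door holds.

E→W: minimal back-door set ∅.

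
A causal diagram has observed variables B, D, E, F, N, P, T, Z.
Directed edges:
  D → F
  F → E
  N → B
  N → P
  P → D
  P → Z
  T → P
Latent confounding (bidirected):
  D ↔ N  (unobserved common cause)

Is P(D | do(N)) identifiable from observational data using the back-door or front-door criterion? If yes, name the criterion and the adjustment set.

P(D|do(N)): frontdoor, adjust for {P}.

desc(N)\{N}={B,D,E,F,P,Z}; candidates ⊆ {T}.
N↔D: latent back-door arc(s) into N.
size 0: {}; under {} N still reaches {D,E,F} ∋ D.
size 1: {T}; under {T} N still reaches {D,E,F} ∋ D.
N↔D cannot be blocked by any observed set — no back-door set.
{P}: (i) intercepts every directed N→D path; (ii) no back-door N→{P}; (iii) {N} blocks every back-door {P}→D. Front-door holds.
P(D|do(N)) = Σ_{P} P(P|N) Σ_{N'} P(D|P,N')P(N').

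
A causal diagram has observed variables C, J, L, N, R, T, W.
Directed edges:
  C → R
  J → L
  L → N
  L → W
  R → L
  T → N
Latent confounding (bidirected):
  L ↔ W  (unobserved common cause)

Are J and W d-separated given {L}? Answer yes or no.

No — J and W are d-connected given {L}.

Bayes-Ball from J | {L} reaches {C,R,W}.
W ∈ reach(J|{L}) ⇒ J ⊥̸ W | {L}.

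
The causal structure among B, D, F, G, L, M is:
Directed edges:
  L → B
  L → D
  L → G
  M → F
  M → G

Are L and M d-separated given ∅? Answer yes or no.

Bayes-Ball from L | ∅ reaches {B,D,G}.
M ∉ reach(L|∅) ⇒ L ⊥ M | ∅.

Yes — L ⊥ M | ∅.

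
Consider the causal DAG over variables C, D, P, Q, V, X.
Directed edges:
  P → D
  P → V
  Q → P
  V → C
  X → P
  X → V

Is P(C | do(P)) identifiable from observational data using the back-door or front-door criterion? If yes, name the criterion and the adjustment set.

P(C|do(P)): backdoor, adjust for {X}.

desc(P)\{P}={C,D,V}; candidates ⊆ {Q,X}.
size 0: {}; under {} P still reaches {C,Q,V,X} ∋ C.
{X}: P⊥C given {X} in G with P→· removed — back-door holds.
P(C|do(P)) = Σ_{X} P(C|P,X)·P(X).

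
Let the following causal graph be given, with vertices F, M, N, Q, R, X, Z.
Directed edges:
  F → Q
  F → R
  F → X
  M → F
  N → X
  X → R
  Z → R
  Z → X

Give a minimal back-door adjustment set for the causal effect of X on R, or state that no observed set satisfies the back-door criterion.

desc(X)\{X}={R}; candidates ⊆ {F,M,N,Q,Z}.
size 0: {}; under {} X still reaches {F,M,N,Q,R,Z} ∋ R.
size 1: {F}, {M}, {N} …(+2); under {F} X still reaches {N,R,Z} ∋ R.
{F,Z}: X⊥R given {F,Z} in G with X→· removed — back-door holds.

X→R: minimal back-door set {F, Z}.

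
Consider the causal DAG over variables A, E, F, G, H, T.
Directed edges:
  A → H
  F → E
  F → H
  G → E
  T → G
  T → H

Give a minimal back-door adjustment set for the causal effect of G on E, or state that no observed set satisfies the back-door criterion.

desc(G)\{G}={E}; candidates ⊆ {A,F,H,T}.
∅: G⊥E given ∅ in G with G→· removed — back-door holds.

G→E: minimal back-door set ∅.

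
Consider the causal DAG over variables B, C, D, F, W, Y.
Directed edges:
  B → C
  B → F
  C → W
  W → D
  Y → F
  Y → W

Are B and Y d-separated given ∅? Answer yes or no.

Bayes-Ball from B | ∅ reaches {C,D,F,W}.
Y ∉ reach(B|∅) ⇒ B ⊥ Y | ∅.

Yes — B ⊥ Y | ∅.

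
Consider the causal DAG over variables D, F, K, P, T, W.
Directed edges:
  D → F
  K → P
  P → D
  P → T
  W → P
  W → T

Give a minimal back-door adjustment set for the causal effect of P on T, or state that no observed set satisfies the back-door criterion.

desc(P)\{P}={D,F,T}; candidates ⊆ {K,W}.
size 0: {}; under {} P still reaches {K,T,W} ∋ T.
{W}: P⊥T given {W} in G with P→· removed — back-door holds.

P→T: minimal back-door set {W}.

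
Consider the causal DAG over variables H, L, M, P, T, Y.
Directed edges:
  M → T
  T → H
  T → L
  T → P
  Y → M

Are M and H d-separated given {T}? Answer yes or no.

Bayes-Ball from M | {T} reaches {Y}.
H ∉ reach(M|{T}) ⇒ M ⊥ H | {T}.

Yes — M ⊥ H | {T}.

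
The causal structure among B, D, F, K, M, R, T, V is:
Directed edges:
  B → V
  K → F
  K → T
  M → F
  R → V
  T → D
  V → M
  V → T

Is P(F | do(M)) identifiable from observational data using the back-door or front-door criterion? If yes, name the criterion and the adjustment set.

P(F|do(M)): backdoor, adjust for ∅.

desc(M)\{M}={F}; candidates ⊆ {B,D,K,R,T,V}.
∅: M⊥F given ∅ in G with M→· removed — back-door holds.
P(F|do(M)) = P(F|M) — no adjustment needed.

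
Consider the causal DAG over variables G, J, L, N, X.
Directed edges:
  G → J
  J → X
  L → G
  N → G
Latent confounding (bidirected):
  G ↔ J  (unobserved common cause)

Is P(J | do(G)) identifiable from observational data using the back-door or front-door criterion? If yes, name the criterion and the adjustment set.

P(J|do(G)): not identifiable (no BD/FD set).

desc(G)\{G}={J,X}; candidates ⊆ {L,N}.
G↔J: latent back-door arc(s) into G.
size 0: {}; under {} G still reaches {J,L,N,X} ∋ J.
size 1: {L}, {N}; under {L} G still reaches {J,N,X} ∋ J.
size 2: {L,N}; under {L,N} G still reaches {J,X} ∋ J.
G↔J cannot be blocked by any observed set — no back-door set.
No mediator lies on a directed G→…→J path.
Neither criterion identifies P(J|do(G)) in this graph.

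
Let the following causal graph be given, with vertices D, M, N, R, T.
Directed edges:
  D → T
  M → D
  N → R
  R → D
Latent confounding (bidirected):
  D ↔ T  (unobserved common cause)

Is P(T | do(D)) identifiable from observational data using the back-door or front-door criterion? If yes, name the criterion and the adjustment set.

desc(D)\{D}={T}; candidates ⊆ {M,N,R}.
D↔T: latent back-door arc(s) into D.
size 0: {}; under {} D still reaches {M,N,R,T} ∋ T.
size 1: {M}, {N}, {R}; under {M} D still reaches {N,R,T} ∋ T.
size 2: {M,N}, {M,R}, {N,R}; under {M,N} D still reaches {R,T} ∋ T.
D↔T cannot be blocked by any observed set — no back-door set.
No mediator lies on a directed D→…→T path.
Neither criterion identifies P(T|do(D)) in this graph.

P(T|do(D)): not identifiable (no BD/FD set).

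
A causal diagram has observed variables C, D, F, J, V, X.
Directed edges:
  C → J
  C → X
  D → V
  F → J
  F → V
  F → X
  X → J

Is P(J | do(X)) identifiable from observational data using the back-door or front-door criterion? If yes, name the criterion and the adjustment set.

P(J|do(X)): backdoor, adjust for {C, F}.

desc(X)\{X}={J}; candidates ⊆ {C,D,F,V}.
size 0: {}; under {} X still reaches {C,F,J,V} ∋ J.
size 1: {C}, {D}, {F} …(+1); under {C} X still reaches {F,J,V} ∋ J.
{C,F}: X⊥J given {C,F} in G with X→· removed — back-door holds.
P(J|do(X)) = Σ_{C,F} P(J|X,C,F)·P(C,F).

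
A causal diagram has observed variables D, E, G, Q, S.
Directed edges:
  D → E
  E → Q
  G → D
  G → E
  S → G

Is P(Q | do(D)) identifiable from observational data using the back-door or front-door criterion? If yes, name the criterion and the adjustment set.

desc(D)\{D}={E,Q}; candidates ⊆ {G,S}.
size 0: {}; under {} D still reaches {E,G,Q,S} ∋ Q.
{G}: D⊥Q given {G} in G with D→· removed — back-door holds.
P(Q|do(D)) = Σ_{G} P(Q|D,G)·P(G).

P(Q|do(D)): backdoor, adjust for {G}.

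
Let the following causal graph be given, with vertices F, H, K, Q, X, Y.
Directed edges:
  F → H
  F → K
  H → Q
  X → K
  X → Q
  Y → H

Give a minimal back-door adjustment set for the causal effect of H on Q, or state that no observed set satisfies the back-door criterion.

desc(H)\{H}={Q}; candidates ⊆ {F,K,X,Y}.
∅: H⊥Q given ∅ in G with H→· removed — back-door holds.

H→Q: minimal back-door set ∅.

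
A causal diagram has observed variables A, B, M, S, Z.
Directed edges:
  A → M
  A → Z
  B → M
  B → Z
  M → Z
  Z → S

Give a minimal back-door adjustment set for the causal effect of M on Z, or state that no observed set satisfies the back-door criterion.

M→Z: minimal back-door set {A, B}.

desc(M)\{M}={S,Z}; candidates ⊆ {A,B}.
size 0: {}; under {} M still reaches {A,B,S,Z} ∋ Z.
size 1: {A}, {B}; under {A} M still reaches {B,S,Z} ∋ Z.
{A,B}: M⊥Z given {A,B} in G with M→· removed — back-door holds.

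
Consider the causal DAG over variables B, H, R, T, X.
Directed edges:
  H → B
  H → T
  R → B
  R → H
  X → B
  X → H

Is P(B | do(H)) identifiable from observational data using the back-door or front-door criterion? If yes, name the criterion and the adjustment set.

desc(H)\{H}={B,T}; candidates ⊆ {R,X}.
size 0: {}; under {} H still reaches {B,R,X} ∋ B.
size 1: {R}, {X}; under {R} H still reaches {B,X} ∋ B.
{R,X}: H⊥B given {R,X} in G with H→· removed — back-door holds.
P(B|do(H)) = Σ_{R,X} P(B|H,R,X)·P(R,X).

P(B|do(H)): backdoor, adjust for {R, X}.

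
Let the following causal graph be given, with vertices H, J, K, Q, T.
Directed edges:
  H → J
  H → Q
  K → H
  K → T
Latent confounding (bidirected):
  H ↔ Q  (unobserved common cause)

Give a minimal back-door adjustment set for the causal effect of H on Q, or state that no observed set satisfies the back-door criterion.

H→Q: no observed back-door set.

desc(H)\{H}={J,Q}; candidates ⊆ {K,T}.
H↔Q: latent back-door arc(s) into H.
size 0: {}; under {} H still reaches {K,Q,T} ∋ Q.
size 1: {K}, {T}; under {K} H still reaches {Q} ∋ Q.
size 2: {K,T}; under {K,T} H still reaches {Q} ∋ Q.
H↔Q cannot be blocked by any observed set — no back-door set.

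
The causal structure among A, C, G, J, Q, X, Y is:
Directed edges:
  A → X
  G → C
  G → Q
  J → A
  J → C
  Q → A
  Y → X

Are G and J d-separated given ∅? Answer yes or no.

Bayes-Ball from G | ∅ reaches {A,C,Q,X}.
J ∉ reach(G|∅) ⇒ G ⊥ J | ∅.

Yes — G ⊥ J | ∅.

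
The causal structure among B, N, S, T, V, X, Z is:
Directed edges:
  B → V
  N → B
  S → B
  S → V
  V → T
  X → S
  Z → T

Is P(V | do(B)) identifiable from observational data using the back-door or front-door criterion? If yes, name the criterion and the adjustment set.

desc(B)\{B}={T,V}; candidates ⊆ {N,S,X,Z}.
size 0: {}; under {} B still reaches {N,S,T,V,X} ∋ V.
{S}: B⊥V given {S} in G with B→· removed — back-door holds.
P(V|do(B)) = Σ_{S} P(V|B,S)·P(S).

P(V|do(B)): backdoor, adjust for {S}.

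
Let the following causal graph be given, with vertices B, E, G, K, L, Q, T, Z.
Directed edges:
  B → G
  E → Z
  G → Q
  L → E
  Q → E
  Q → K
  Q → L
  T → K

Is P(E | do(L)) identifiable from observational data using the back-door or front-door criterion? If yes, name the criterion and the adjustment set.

P(E|do(L)): backdoor, adjust for {Q}.

desc(L)\{L}={E,Z}; candidates ⊆ {B,G,K,Q,T}.
size 0: {}; under {} L still reaches {B,E,G,K,Q,Z} ∋ E.
{Q}: L⊥E given {Q} in G with L→· removed — back-door holds.
P(E|do(L)) = Σ_{Q} P(E|L,Q)·P(Q).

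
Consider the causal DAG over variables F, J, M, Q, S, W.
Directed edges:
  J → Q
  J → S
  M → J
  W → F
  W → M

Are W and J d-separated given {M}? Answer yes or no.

Yes — W ⊥ J | {M}.

Bayes-Ball from W | {M} reaches {F}.
J ∉ reach(W|{M}) ⇒ W ⊥ J | {M}.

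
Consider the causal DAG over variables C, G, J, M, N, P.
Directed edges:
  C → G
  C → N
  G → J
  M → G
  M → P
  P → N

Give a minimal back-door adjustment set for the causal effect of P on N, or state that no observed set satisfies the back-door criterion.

desc(P)\{P}={N}; candidates ⊆ {C,G,J,M}.
∅: P⊥N given ∅ in G with P→· removed — back-door holds.

P→N: minimal back-door set ∅.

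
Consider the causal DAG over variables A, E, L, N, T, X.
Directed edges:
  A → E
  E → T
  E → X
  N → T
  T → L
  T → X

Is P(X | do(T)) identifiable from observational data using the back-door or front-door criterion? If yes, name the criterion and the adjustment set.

P(X|do(T)): backdoor, adjust for {E}.

desc(T)\{T}={L,X}; candidates ⊆ {A,E,N}.
size 0: {}; under {} T still reaches {A,E,N,X} ∋ X.
{E}: T⊥X given {E} in G with T→· removed — back-door holds.
P(X|do(T)) = Σ_{E} P(X|T,E)·P(E).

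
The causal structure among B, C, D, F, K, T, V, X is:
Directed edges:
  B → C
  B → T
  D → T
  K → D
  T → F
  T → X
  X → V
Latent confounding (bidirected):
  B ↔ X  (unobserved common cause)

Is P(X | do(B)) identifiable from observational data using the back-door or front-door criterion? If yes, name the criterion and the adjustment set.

desc(B)\{B}={C,F,T,V,X}; candidates ⊆ {D,K}.
B↔X: latent back-door arc(s) into B.
size 0: {}; under {} B still reaches {V,X} ∋ X.
size 1: {D}, {K}; under {D} B still reaches {V,X} ∋ X.
size 2: {D,K}; under {D,K} B still reaches {V,X} ∋ X.
B↔X cannot be blocked by any observed set — no back-door set.
{T}: (i) intercepts every directed B→X path; (ii) no back-door B→{T}; (iii) {B} blocks every back-door {T}→X. Front-door holds.
P(X|do(B)) = Σ_{T} P(T|B) Σ_{B'} P(X|T,B')P(B').

P(X|do(B)): frontdoor, adjust for {T}.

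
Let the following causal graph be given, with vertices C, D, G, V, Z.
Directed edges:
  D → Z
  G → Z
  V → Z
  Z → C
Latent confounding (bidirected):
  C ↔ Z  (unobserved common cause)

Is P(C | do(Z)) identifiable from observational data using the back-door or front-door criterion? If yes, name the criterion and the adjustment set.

P(C|do(Z)): not identifiable (no BD/FD set).

desc(Z)\{Z}={C}; candidates ⊆ {D,G,V}.
Z↔C: latent back-door arc(s) into Z.
size 0: {}; under {} Z still reaches {C,D,G,V} ∋ C.
size 1: {D}, {G}, {V}; under {D} Z still reaches {C,G,V} ∋ C.
size 2: {D,G}, {D,V}, {G,V}; under {D,G} Z still reaches {C,V} ∋ C.
Z↔C cannot be blocked by any observed set — no back-door set.
No mediator lies on a directed Z→…→C path.
Neither criterion identifies P(C|do(Z)) in this graph.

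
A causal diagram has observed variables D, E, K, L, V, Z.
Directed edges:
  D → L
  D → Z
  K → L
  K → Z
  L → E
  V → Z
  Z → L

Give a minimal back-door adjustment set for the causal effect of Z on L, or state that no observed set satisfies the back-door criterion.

Z→L: minimal back-door set {D, K}.

desc(Z)\{Z}={E,L}; candidates ⊆ {D,K,V}.
size 0: {}; under {} Z still reaches {D,E,K,L,V} ∋ L.
size 1: {D}, {K}, {V}; under {D} Z still reaches {E,K,L,V} ∋ L.
{D,K}: Z⊥L given {D,K} in G with Z→· removed — back-door holds.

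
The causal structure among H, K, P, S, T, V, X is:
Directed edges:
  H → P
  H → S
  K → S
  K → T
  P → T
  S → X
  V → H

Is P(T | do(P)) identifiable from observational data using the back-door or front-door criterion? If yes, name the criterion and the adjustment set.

desc(P)\{P}={T}; candidates ⊆ {H,K,S,V,X}.
∅: P⊥T given ∅ in G with P→· removed — back-door holds.
P(T|do(P)) = P(T|P) — no adjustment needed.

P(T|do(P)): backdoor, adjust for ∅.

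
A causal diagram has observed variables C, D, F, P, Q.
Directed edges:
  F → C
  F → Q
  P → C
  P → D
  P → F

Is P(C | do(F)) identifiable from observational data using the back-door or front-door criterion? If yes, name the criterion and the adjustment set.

desc(F)\{F}={C,Q}; candidates ⊆ {D,P}.
size 0: {}; under {} F still reaches {C,D,P} ∋ C.
{P}: F⊥C given {P} in G with F→· removed — back-door holds.
P(C|do(F)) = Σ_{P} P(C|F,P)·P(P).

P(C|do(F)): backdoor, adjust for {P}.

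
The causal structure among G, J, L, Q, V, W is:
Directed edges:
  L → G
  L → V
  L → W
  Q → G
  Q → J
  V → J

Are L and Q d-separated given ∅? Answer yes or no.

Yes — L ⊥ Q | ∅.

Bayes-Ball from L | ∅ reaches {G,J,V,W}.
Q ∉ reach(L|∅) ⇒ L ⊥ Q | ∅.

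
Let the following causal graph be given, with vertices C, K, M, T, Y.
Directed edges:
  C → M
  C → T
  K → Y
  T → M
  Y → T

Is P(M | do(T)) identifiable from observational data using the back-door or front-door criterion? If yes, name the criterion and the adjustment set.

desc(T)\{T}={M}; candidates ⊆ {C,K,Y}.
size 0: {}; under {} T still reaches {C,K,M,Y} ∋ M.
{C}: T⊥M given {C} in G with T→· removed — back-door holds.
P(M|do(T)) = Σ_{C} P(M|T,C)·P(C).

P(M|do(T)): backdoor, adjust for {C}.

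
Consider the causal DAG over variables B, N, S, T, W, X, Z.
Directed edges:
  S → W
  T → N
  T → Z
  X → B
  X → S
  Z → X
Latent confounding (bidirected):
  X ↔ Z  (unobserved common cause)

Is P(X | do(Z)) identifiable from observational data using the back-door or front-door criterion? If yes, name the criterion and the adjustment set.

P(X|do(Z)): not identifiable (no BD/FD set).

desc(Z)\{Z}={B,S,W,X}; candidates ⊆ {N,T}.
Z↔X: latent back-door arc(s) into Z.
size 0: {}; under {} Z still reaches {B,N,S,T,W,X} ∋ X.
size 1: {N}, {T}; under {N} Z still reaches {B,S,T,W,X} ∋ X.
size 2: {N,T}; under {N,T} Z still reaches {B,S,W,X} ∋ X.
Z↔X cannot be blocked by any observed set — no back-door set.
No mediator lies on a directed Z→…→X path.
Neither criterion identifies P(X|do(Z)) in this graph.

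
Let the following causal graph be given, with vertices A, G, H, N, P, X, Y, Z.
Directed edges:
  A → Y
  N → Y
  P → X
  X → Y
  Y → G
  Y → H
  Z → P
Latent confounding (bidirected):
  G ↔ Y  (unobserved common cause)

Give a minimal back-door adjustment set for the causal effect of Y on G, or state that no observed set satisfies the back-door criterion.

desc(Y)\{Y}={G,H}; candidates ⊆ {A,N,P,X,Z}.
Y↔G: latent back-door arc(s) into Y.
size 0: {}; under {} Y still reaches {A,G,N,P,X,Z} ∋ G.
size 1: {A}, {N}, {P} …(+2); under {A} Y still reaches {G,N,P,X,Z} ∋ G.
size 2: {A,N}, {A,P}, {A,X} …(+7); under {A,N} Y still reaches {G,P,X,Z} ∋ G.
Y↔G cannot be blocked by any observed set — no back-door set.

Y→G: no observed back-door set.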